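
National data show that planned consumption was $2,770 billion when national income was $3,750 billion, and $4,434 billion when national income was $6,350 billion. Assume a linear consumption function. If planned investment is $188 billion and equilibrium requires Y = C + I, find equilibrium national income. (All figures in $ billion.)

Y = 1550

MPC = (4434 − 2770)/(6350 − 3750) = 1664/2600 = 0.64
a = 2770 − 0.64(3750) = 370
Equilibrium: Y = 370 + 0.64Y + 188
0.36Y = 558, so Y = 558/0.36 = 1550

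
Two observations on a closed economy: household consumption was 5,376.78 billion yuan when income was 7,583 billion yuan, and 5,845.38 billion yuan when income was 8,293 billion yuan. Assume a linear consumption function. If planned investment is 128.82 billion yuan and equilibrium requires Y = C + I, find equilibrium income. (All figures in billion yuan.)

MPC = (5845.38 − 5376.78)/(8293 − 7583) = 468.6/710 = 0.66
a = 5376.78 − 0.66(7583) = 372
Equilibrium: Y = 372 + 0.66Y + 128.82
0.34Y = 500.82, so Y = 500.82/0.34 = 1473

Y = 1473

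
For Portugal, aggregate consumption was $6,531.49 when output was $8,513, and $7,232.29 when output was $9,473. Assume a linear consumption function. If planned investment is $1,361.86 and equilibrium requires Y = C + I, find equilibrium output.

MPC = (7232.29 − 6531.49)/(9473 − 8513) = 700.8/960 = 0.73
a = 6531.49 − 0.73(8513) = 317
Equilibrium: Y = 317 + 0.73Y + 1361.86
0.27Y = 1678.86, so Y = 1678.86/0.27 = 6218

Y = 6218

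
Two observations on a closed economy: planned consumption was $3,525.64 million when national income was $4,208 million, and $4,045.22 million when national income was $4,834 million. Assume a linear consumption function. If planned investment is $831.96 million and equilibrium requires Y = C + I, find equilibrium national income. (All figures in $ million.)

MPC = (4045.22 − 3525.64)/(4834 − 4208) = 519.58/626 = 0.83
a = 3525.64 − 0.83(4208) = 33
Equilibrium: Y = 33 + 0.83Y + 831.96
0.17Y = 864.96, so Y = 864.96/0.17 = 5088

Y = 5088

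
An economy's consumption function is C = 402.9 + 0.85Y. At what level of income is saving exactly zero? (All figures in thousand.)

Y = 2686

At break-even, C = Y: 402.9 + 0.85Y = Y
0.15Y = 402.9, so Y = 402.9/0.15 = 2686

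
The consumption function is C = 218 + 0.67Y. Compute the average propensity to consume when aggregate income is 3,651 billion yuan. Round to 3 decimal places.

C = 218 + 0.67(3651) = 2664.17
APC = C/Y = 2664.17/3651 = 0.730

APC = 0.730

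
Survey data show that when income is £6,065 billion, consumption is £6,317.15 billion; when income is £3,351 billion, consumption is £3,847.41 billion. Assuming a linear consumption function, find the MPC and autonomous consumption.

MPC = ΔC/ΔY = (6317.15 − 3847.41)/(6065 − 3351) = 2469.74/2714 = 0.91
a = C − MPC·Y = 3847.41 − 0.91(3351) = 3847.41 − 3049.41 = 798

MPC = 0.91; a = 798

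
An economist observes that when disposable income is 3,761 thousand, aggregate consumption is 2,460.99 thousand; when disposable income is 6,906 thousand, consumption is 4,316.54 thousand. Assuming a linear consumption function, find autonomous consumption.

a = 242

MPC = ΔC/ΔY = (4316.54 − 2460.99)/(6906 − 3761) = 1855.55/3145 = 0.59
a = C − MPC·Y = 2460.99 − 0.59(3761) = 2460.99 − 2218.99 = 242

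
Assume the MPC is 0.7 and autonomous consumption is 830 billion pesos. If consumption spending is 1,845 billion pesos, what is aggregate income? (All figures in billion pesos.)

Y = 1450

830 + 0.7Y = 1845
0.7Y = 1015, so Y = 1015/0.7 = 1450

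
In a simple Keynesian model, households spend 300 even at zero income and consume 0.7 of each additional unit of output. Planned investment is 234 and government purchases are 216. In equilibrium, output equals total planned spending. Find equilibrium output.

Y = 2500

Y = C + I + G = 300 + 0.7Y + 234 + 216
Y − 0.7Y = 750
0.3Y = 750, so Y = 750/0.3 = 2500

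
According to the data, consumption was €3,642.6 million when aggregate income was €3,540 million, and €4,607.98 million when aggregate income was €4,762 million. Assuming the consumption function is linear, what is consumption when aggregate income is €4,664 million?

C = 4530.56

MPC = (4607.98 − 3642.6)/(4762 − 3540) = 965.38/1222 = 0.79
a = 3642.6 − 0.79(3540) = 3642.6 − 2796.6 = 846
C = 846 + 0.79(4664) = 846 + 3684.56 = 4530.56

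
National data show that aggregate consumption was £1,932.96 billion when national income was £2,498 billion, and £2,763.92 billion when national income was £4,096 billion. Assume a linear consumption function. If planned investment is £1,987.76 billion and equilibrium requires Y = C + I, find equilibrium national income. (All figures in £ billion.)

Y = 5462

MPC = (2763.92 − 1932.96)/(4096 − 2498) = 830.96/1598 = 0.52
a = 1932.96 − 0.52(2498) = 634
Equilibrium: Y = 634 + 0.52Y + 1987.76
0.48Y = 2621.76, so Y = 2621.76/0.48 = 5462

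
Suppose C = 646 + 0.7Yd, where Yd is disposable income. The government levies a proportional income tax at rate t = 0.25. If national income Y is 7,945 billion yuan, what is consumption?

Yd = (1 − 0.25)(7945) = 0.75(7945) = 5958.75
C = 646 + 0.7(5958.75) = 646 + 4171.125 = 4817.125

C = 4817.125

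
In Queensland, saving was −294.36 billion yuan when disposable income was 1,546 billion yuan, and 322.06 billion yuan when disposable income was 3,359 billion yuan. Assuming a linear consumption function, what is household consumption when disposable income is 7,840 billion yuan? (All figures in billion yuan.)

MPS = ΔS/ΔY = (322.06 − (-294.36))/(3359 − 1546) = 616.42/1813 = 0.34
MPC = 1 − MPS = 0.66
Autonomous saving = -294.36 − 0.34(1546) = -820, so a = 820
C = 820 + 0.66(7840) = 820 + 5174.4 = 5994.4

C = 5994.4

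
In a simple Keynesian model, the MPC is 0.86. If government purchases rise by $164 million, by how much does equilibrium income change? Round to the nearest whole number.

ΔY ≈ 1171

The multiplier is 1/(1 − MPC) = 1/0.14.
ΔY = 164/0.14 = 1171.43 ≈ 1171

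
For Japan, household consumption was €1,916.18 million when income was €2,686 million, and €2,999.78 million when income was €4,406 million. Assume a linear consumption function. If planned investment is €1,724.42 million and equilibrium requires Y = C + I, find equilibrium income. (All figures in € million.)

MPC = (2999.78 − 1916.18)/(4406 − 2686) = 1083.6/1720 = 0.63
a = 1916.18 − 0.63(2686) = 224
Equilibrium: Y = 224 + 0.63Y + 1724.42
0.37Y = 1948.42, so Y = 1948.42/0.37 = 5266

Y = 5266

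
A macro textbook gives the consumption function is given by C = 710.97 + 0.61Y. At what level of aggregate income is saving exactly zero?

At break-even, C = Y: 710.97 + 0.61Y = Y
0.39Y = 710.97, so Y = 710.97/0.39 = 1823

Y = 1823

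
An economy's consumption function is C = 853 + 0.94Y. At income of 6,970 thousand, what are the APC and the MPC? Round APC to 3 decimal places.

APC = 1.062; MPC = 0.94

MPC = 0.94 (the slope of the consumption function)
C = 853 + 0.94(6970) = 7404.8, so APC = 7404.8/6970 = 1.062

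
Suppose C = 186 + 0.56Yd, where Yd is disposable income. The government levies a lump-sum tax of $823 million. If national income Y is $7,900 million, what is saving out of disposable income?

S = 2927.88

Yd = Y − T = 7900 − 823 = 7077
C = 186 + 0.56(7077) = 186 + 3963.12 = 4149.12
S = Yd − C = 7077 − 4149.12 = 2927.88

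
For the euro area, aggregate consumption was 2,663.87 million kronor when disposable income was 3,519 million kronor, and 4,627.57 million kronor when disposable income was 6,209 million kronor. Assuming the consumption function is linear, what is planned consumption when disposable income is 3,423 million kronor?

C = 2593.79

MPC = (4627.57 − 2663.87)/(6209 − 3519) = 1963.7/2690 = 0.73
a = 2663.87 − 0.73(3519) = 2663.87 − 2568.87 = 95
C = 95 + 0.73(3423) = 95 + 2498.79 = 2593.79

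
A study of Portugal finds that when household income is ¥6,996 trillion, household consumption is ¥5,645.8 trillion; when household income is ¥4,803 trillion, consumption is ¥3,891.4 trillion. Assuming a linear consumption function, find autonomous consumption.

MPC = ΔC/ΔY = (5645.8 − 3891.4)/(6996 − 4803) = 1754.4/2193 = 0.8
a = C − MPC·Y = 3891.4 − 0.8(4803) = 3891.4 − 3842.4 = 49

a = 49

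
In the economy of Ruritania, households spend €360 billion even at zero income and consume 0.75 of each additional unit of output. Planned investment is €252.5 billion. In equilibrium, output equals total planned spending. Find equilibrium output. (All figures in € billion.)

Y = C + I = 360 + 0.75Y + 252.5
Y − 0.75Y = 612.5
0.25Y = 612.5, so Y = 612.5/0.25 = 2450

Y = 2450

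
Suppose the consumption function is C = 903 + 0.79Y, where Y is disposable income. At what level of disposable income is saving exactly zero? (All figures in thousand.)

Y = 4300

At break-even, C = Y: 903 + 0.79Y = Y
0.21Y = 903, so Y = 903/0.21 = 4300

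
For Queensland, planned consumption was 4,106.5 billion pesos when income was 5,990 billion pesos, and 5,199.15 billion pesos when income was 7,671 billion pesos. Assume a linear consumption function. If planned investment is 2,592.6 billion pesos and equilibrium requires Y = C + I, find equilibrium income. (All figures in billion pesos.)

MPC = (5199.15 − 4106.5)/(7671 − 5990) = 1092.65/1681 = 0.65
a = 4106.5 − 0.65(5990) = 213
Equilibrium: Y = 213 + 0.65Y + 2592.6
0.35Y = 2805.6, so Y = 2805.6/0.35 = 8016

Y = 8016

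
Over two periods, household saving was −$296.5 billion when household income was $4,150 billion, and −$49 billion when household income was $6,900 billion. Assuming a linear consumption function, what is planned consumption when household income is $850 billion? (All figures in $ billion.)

MPS = ΔS/ΔY = (-49 − (-296.5))/(6900 − 4150) = 247.5/2750 = 0.09
MPC = 1 − MPS = 0.91
Autonomous saving = -296.5 − 0.09(4150) = -670, so a = 670
C = 670 + 0.91(850) = 670 + 773.5 = 1443.5

C = 1443.5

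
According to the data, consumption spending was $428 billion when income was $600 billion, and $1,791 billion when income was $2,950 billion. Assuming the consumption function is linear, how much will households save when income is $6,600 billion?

MPC = (1791 − 428)/(2950 − 600) = 1363/2350 = 0.58
a = 428 − 0.58(600) = 428 − 348 = 80
C = 80 + 0.58(6600) = 3908
S = 6600 − 3908 = 2692

S = 2692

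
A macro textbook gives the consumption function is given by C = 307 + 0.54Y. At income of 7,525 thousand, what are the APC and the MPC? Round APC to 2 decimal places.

MPC = 0.54 (the slope of the consumption function)
C = 307 + 0.54(7525) = 4370.5, so APC = 4370.5/7525 = 0.58

APC = 0.58; MPC = 0.54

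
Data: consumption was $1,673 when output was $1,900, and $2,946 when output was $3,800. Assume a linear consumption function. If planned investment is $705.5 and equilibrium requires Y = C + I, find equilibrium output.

Y = 3350

MPC = (2946 − 1673)/(3800 − 1900) = 1273/1900 = 0.67
a = 1673 − 0.67(1900) = 400
Equilibrium: Y = 400 + 0.67Y + 705.5
0.33Y = 1105.5, so Y = 1105.5/0.33 = 3350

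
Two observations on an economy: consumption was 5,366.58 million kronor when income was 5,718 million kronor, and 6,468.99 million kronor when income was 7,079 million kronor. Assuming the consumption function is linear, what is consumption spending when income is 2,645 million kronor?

C = 2877.45

MPC = (6468.99 − 5366.58)/(7079 − 5718) = 1102.41/1361 = 0.81
a = 5366.58 − 0.81(5718) = 5366.58 − 4631.58 = 735
C = 735 + 0.81(2645) = 735 + 2142.45 = 2877.45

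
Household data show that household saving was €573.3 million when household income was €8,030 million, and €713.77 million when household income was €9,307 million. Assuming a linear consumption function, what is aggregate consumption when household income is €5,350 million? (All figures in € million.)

C = 5071.5

MPS = ΔS/ΔY = (713.77 − 573.3)/(9307 − 8030) = 140.47/1277 = 0.11
MPC = 1 − MPS = 0.89
Autonomous saving = 573.3 − 0.11(8030) = -310, so a = 310
C = 310 + 0.89(5350) = 310 + 4761.5 = 5071.5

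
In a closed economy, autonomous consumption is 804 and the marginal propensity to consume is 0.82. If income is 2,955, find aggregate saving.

S = -272.1

C = 804 + 0.82(2955) = 804 + 2423.1 = 3227.1
S = Y − C = 2955 − 3227.1 = -272.1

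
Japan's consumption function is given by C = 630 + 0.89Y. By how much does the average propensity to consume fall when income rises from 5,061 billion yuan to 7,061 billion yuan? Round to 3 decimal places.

ΔAPC = 0.035

At Y = 5061: C = 630 + 0.89(5061) = 5134.29, APC = 5134.29/5061 = 1.0145
At Y = 7061: C = 6914.29, APC = 6914.29/7061 = 0.9792
Fall in APC = 1.0145 − 0.9792 = 0.0353 ≈ 0.035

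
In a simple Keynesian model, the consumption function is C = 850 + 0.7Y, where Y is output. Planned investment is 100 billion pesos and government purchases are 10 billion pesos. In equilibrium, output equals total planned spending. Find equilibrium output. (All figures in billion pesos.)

Y = 3200

Y = C + I + G = 850 + 0.7Y + 100 + 10
Y − 0.7Y = 960
0.3Y = 960, so Y = 960/0.3 = 3200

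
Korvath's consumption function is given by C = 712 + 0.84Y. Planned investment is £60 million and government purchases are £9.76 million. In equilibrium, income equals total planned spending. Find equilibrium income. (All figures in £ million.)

Y = 4886

Y = C + I + G = 712 + 0.84Y + 60 + 9.76
Y − 0.84Y = 781.76
0.16Y = 781.76, so Y = 781.76/0.16 = 4886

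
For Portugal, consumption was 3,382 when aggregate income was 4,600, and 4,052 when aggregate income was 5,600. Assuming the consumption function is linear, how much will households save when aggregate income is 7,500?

S = 2175

MPC = (4052 − 3382)/(5600 − 4600) = 670/1000 = 0.67
a = 3382 − 0.67(4600) = 3382 − 3082 = 300
C = 300 + 0.67(7500) = 5325
S = 7500 − 5325 = 2175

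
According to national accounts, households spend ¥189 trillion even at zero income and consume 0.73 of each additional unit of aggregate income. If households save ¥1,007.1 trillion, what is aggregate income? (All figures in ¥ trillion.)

Y = 4430

S = Y − C = -189 + 0.27Y
-189 + 0.27Y = 1007.1, so 0.27Y = 1196.1 and Y = 4430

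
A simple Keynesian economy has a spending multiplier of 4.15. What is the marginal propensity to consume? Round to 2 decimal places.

k = 1/(1 − MPC), so 1 − MPC = 1/k = 1/4.15 = 0.2410
MPC = 1 − 0.2410 = 0.76

MPC = 0.76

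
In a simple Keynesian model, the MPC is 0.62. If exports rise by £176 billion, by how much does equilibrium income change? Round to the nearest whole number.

The multiplier is 1/(1 − MPC) = 1/0.38.
ΔY = 176/0.38 = 463.16 ≈ 463

ΔY ≈ 463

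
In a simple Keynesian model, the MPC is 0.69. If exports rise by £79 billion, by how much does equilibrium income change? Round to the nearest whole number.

ΔY ≈ 255

The multiplier is 1/(1 − MPC) = 1/0.31.
ΔY = 79/0.31 = 254.84 ≈ 255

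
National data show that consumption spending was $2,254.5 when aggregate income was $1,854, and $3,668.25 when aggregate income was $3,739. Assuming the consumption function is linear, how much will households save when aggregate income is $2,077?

S = -344.75

MPC = (3668.25 − 2254.5)/(3739 − 1854) = 1413.75/1885 = 0.75
a = 2254.5 − 0.75(1854) = 2254.5 − 1390.5 = 864
C = 864 + 0.75(2077) = 2421.75
S = 2077 − 2421.75 = -344.75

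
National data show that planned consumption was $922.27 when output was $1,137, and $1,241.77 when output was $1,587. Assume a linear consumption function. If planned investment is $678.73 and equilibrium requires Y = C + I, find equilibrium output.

MPC = (1241.77 − 922.27)/(1587 − 1137) = 319.5/450 = 0.71
a = 922.27 − 0.71(1137) = 115
Equilibrium: Y = 115 + 0.71Y + 678.73
0.29Y = 793.73, so Y = 793.73/0.29 = 2737

Y = 2737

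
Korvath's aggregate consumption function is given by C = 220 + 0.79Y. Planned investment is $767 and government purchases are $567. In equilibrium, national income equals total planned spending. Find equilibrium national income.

Y = C + I + G = 220 + 0.79Y + 767 + 567
Y − 0.79Y = 1554
0.21Y = 1554, so Y = 1554/0.21 = 7400

Y = 7400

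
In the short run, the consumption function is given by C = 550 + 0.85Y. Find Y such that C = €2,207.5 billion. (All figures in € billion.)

Y = 1950

550 + 0.85Y = 2207.5
0.85Y = 1657.5, so Y = 1657.5/0.85 = 1950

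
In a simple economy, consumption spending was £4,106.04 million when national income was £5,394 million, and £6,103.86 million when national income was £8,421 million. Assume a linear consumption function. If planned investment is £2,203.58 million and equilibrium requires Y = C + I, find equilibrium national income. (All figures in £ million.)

Y = 8087

MPC = (6103.86 − 4106.04)/(8421 − 5394) = 1997.82/3027 = 0.66
a = 4106.04 − 0.66(5394) = 546
Equilibrium: Y = 546 + 0.66Y + 2203.58
0.34Y = 2749.58, so Y = 2749.58/0.34 = 8087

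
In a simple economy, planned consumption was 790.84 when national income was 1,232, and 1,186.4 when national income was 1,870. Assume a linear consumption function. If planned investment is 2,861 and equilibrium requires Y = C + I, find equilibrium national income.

MPC = (1186.4 − 790.84)/(1870 − 1232) = 395.56/638 = 0.62
a = 790.84 − 0.62(1232) = 27
Equilibrium: Y = 27 + 0.62Y + 2861
0.38Y = 2888, so Y = 2888/0.38 = 7600

Y = 7600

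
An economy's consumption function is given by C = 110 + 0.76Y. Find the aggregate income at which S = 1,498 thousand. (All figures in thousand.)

S = Y − C = -110 + 0.24Y
-110 + 0.24Y = 1498, so 0.24Y = 1608 and Y = 6700

Y = 6700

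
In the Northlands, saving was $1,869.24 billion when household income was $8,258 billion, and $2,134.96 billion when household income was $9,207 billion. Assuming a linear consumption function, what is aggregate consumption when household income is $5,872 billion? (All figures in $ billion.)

C = 4670.84

MPS = ΔS/ΔY = (2134.96 − 1869.24)/(9207 − 8258) = 265.72/949 = 0.28
MPC = 1 − MPS = 0.72
Autonomous saving = 1869.24 − 0.28(8258) = -443, so a = 443
C = 443 + 0.72(5872) = 443 + 4227.84 = 4670.84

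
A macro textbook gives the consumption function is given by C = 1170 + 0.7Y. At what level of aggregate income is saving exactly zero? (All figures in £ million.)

Y = 3900

At break-even, C = Y: 1170 + 0.7Y = Y
0.3Y = 1170, so Y = 1170/0.3 = 3900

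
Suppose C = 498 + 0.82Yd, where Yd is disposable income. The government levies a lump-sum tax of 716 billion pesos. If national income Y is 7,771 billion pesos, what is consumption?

Yd = Y − T = 7771 − 716 = 7055
C = 498 + 0.82(7055) = 498 + 5785.1 = 6283.1

C = 6283.1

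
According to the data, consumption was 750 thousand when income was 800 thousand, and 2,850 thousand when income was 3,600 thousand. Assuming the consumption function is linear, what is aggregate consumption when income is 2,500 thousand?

C = 2025

MPC = (2850 − 750)/(3600 − 800) = 2100/2800 = 0.75
a = 750 − 0.75(800) = 750 − 600 = 150
C = 150 + 0.75(2500) = 150 + 1875 = 2025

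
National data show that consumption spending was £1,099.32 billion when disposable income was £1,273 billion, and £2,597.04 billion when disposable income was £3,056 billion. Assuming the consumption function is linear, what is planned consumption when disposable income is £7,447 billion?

C = 6285.48

MPC = (2597.04 − 1099.32)/(3056 − 1273) = 1497.72/1783 = 0.84
a = 1099.32 − 0.84(1273) = 1099.32 − 1069.32 = 30
C = 30 + 0.84(7447) = 30 + 6255.48 = 6285.48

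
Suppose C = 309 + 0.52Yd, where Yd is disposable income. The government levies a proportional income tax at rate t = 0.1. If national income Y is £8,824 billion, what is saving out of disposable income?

S = 3502.968

Yd = (1 − 0.1)(8824) = 0.9(8824) = 7941.6
C = 309 + 0.52(7941.6) = 309 + 4129.632 = 4438.632
S = Yd − C = 7941.6 − 4438.632 = 3502.968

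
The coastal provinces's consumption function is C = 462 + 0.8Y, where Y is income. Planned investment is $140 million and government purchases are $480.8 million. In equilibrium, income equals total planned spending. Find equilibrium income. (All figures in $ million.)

Y = 5414

Y = C + I + G = 462 + 0.8Y + 140 + 480.8
Y − 0.8Y = 1082.8
0.2Y = 1082.8, so Y = 1082.8/0.2 = 5414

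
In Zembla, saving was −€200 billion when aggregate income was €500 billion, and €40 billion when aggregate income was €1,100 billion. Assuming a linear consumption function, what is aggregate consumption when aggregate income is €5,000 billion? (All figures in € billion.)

MPS = ΔS/ΔY = (40 − (-200))/(1100 − 500) = 240/600 = 0.4
MPC = 1 − MPS = 0.6
Autonomous saving = -200 − 0.4(500) = -400, so a = 400
C = 400 + 0.6(5000) = 400 + 3000 = 3400

C = 3400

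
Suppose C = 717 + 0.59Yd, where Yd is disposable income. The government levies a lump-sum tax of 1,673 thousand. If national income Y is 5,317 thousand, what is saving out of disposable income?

S = 777.04

Yd = Y − T = 5317 − 1673 = 3644
C = 717 + 0.59(3644) = 717 + 2149.96 = 2866.96
S = Yd − C = 3644 − 2866.96 = 777.04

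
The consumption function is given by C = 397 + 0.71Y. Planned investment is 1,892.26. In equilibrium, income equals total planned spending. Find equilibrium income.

Y = C + I = 397 + 0.71Y + 1892.26
Y − 0.71Y = 2289.26
0.29Y = 2289.26, so Y = 2289.26/0.29 = 7894

Y = 7894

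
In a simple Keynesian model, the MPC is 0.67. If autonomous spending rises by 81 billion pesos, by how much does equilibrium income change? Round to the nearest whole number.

The multiplier is 1/(1 − MPC) = 1/0.33.
ΔY = 81/0.33 = 245.45 ≈ 245

ΔY ≈ 245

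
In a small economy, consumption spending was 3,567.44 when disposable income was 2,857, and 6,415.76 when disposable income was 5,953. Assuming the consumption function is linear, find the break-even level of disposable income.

MPC = (6415.76 − 3567.44)/(5953 − 2857) = 2848.32/3096 = 0.92
a = 3567.44 − 0.92(2857) = 3567.44 − 2628.44 = 939
Break-even: Y = a/(1−MPC) = 939/0.08 = 11737.5

Y = 11737.5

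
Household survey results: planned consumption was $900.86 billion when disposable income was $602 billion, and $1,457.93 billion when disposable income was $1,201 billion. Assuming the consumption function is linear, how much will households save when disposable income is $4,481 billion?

MPC = (1457.93 − 900.86)/(1201 − 602) = 557.07/599 = 0.93
a = 900.86 − 0.93(602) = 900.86 − 559.86 = 341
C = 341 + 0.93(4481) = 4508.33
S = 4481 − 4508.33 = -27.33

S = -27.33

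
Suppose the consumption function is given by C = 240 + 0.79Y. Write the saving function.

S = Y − C = Y − (240 + 0.79Y) = -240 + (1 − 0.79)Y

S = -240 + 0.21Y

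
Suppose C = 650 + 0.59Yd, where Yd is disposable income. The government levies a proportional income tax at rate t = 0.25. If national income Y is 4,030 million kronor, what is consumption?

C = 2433.275

Yd = (1 − 0.25)(4030) = 0.75(4030) = 3022.5
C = 650 + 0.59(3022.5) = 650 + 1783.275 = 2433.275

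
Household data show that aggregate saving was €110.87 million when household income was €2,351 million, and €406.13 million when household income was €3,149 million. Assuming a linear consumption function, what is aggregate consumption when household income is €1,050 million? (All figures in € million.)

C = 1420.5

MPS = ΔS/ΔY = (406.13 − 110.87)/(3149 − 2351) = 295.26/798 = 0.37
MPC = 1 − MPS = 0.63
Autonomous saving = 110.87 − 0.37(2351) = -759, so a = 759
C = 759 + 0.63(1050) = 759 + 661.5 = 1420.5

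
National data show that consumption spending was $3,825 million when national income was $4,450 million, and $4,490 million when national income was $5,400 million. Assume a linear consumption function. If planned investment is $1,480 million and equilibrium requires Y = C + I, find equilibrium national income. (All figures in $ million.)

Y = 7300

MPC = (4490 − 3825)/(5400 − 4450) = 665/950 = 0.7
a = 3825 − 0.7(4450) = 710
Equilibrium: Y = 710 + 0.7Y + 1480
0.3Y = 2190, so Y = 2190/0.3 = 7300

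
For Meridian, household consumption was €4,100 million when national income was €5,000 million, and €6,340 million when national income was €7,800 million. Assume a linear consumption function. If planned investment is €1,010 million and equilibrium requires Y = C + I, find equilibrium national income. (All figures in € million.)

Y = 5550

MPC = (6340 − 4100)/(7800 − 5000) = 2240/2800 = 0.8
a = 4100 − 0.8(5000) = 100
Equilibrium: Y = 100 + 0.8Y + 1010
0.2Y = 1110, so Y = 1110/0.2 = 5550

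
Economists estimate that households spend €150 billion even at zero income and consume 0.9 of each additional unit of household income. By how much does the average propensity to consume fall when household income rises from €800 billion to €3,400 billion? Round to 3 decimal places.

At Y = 800: C = 150 + 0.9(800) = 870, APC = 870/800 = 1.0875
At Y = 3400: C = 3210, APC = 3210/3400 = 0.9441
Fall in APC = 1.0875 − 0.9441 = 0.1434 ≈ 0.143

ΔAPC = 0.143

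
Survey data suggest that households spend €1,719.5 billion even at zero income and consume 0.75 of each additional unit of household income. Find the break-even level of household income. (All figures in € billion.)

Y = 6878

At break-even, C = Y: 1719.5 + 0.75Y = Y
0.25Y = 1719.5, so Y = 1719.5/0.25 = 6878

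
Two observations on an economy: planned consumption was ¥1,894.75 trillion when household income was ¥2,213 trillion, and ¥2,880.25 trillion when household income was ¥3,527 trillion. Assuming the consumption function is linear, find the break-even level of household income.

Y = 940

MPC = (2880.25 − 1894.75)/(3527 − 2213) = 985.5/1314 = 0.75
a = 1894.75 − 0.75(2213) = 1894.75 − 1659.75 = 235
Break-even: Y = a/(1−MPC) = 235/0.25 = 940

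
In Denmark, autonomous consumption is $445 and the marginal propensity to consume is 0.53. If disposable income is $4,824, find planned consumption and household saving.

C = 445 + 0.53(4824) = 445 + 2556.72 = 3001.72
S = Y − C = 4824 − 3001.72 = 1822.28

C = 3001.72; S = 1822.28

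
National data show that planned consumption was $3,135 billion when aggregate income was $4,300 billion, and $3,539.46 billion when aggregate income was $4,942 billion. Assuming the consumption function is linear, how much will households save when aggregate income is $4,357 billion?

MPC = (3539.46 − 3135)/(4942 − 4300) = 404.46/642 = 0.63
a = 3135 − 0.63(4300) = 3135 − 2709 = 426
C = 426 + 0.63(4357) = 3170.91
S = 4357 − 3170.91 = 1186.09

S = 1186.09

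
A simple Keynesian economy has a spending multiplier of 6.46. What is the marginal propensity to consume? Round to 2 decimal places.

k = 1/(1 − MPC), so 1 − MPC = 1/k = 1/6.46 = 0.1548
MPC = 1 − 0.1548 = 0.85

MPC = 0.85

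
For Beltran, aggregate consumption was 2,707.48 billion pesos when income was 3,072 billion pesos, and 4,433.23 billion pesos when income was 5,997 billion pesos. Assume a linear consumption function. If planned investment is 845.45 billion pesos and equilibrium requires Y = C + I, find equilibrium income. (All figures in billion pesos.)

MPC = (4433.23 − 2707.48)/(5997 − 3072) = 1725.75/2925 = 0.59
a = 2707.48 − 0.59(3072) = 895
Equilibrium: Y = 895 + 0.59Y + 845.45
0.41Y = 1740.45, so Y = 1740.45/0.41 = 4245

Y = 4245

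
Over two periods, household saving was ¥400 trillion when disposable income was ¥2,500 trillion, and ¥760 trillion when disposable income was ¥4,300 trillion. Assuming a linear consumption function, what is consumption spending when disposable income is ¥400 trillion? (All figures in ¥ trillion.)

C = 420

MPS = ΔS/ΔY = (760 − 400)/(4300 − 2500) = 360/1800 = 0.2
MPC = 1 − MPS = 0.8
Autonomous saving = 400 − 0.2(2500) = -100, so a = 100
C = 100 + 0.8(400) = 100 + 320 = 420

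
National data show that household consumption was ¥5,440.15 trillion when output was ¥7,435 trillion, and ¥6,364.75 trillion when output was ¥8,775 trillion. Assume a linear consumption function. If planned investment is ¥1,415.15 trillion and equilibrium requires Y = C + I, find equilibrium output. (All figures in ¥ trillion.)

Y = 5565

MPC = (6364.75 − 5440.15)/(8775 − 7435) = 924.6/1340 = 0.69
a = 5440.15 − 0.69(7435) = 310
Equilibrium: Y = 310 + 0.69Y + 1415.15
0.31Y = 1725.15, so Y = 1725.15/0.31 = 5565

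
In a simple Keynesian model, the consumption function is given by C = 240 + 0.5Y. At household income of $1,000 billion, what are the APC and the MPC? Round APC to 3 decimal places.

MPC = 0.5 (the slope of the consumption function)
C = 240 + 0.5(1000) = 740, so APC = 740/1000 = 0.740

APC = 0.740; MPC = 0.5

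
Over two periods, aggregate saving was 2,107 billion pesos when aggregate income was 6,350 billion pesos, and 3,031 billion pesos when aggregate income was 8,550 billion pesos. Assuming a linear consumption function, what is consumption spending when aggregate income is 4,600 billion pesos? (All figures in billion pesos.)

MPS = ΔS/ΔY = (3031 − 2107)/(8550 − 6350) = 924/2200 = 0.42
MPC = 1 − MPS = 0.58
Autonomous saving = 2107 − 0.42(6350) = -560, so a = 560
C = 560 + 0.58(4600) = 560 + 2668 = 3228

C = 3228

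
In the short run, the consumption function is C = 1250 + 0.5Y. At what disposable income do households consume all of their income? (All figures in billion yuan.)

Y = 2500

At break-even, C = Y: 1250 + 0.5Y = Y
0.5Y = 1250, so Y = 1250/0.5 = 2500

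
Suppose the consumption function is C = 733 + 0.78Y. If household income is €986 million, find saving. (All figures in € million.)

C = 733 + 0.78(986) = 733 + 769.08 = 1502.08
S = Y − C = 986 − 1502.08 = -516.08

S = -516.08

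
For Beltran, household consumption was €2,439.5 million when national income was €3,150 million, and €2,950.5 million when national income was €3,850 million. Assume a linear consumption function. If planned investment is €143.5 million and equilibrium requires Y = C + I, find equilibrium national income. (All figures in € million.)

Y = 1050

MPC = (2950.5 − 2439.5)/(3850 − 3150) = 511/700 = 0.73
a = 2439.5 − 0.73(3150) = 140
Equilibrium: Y = 140 + 0.73Y + 143.5
0.27Y = 283.5, so Y = 283.5/0.27 = 1050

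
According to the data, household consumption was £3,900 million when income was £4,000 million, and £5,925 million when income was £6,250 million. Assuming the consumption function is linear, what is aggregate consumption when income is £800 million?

MPC = (5925 − 3900)/(6250 − 4000) = 2025/2250 = 0.9
a = 3900 − 0.9(4000) = 3900 − 3600 = 300
C = 300 + 0.9(800) = 300 + 720 = 1020

C = 1020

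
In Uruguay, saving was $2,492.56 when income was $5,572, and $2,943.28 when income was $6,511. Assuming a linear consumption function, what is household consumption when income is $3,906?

C = 2213.12

MPS = ΔS/ΔY = (2943.28 − 2492.56)/(6511 − 5572) = 450.72/939 = 0.48
MPC = 1 − MPS = 0.52
Autonomous saving = 2492.56 − 0.48(5572) = -182, so a = 182
C = 182 + 0.52(3906) = 182 + 2031.12 = 2213.12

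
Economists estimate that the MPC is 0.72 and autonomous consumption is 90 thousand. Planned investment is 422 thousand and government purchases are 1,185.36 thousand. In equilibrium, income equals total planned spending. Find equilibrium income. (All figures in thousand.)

Y = C + I + G = 90 + 0.72Y + 422 + 1185.36
Y − 0.72Y = 1697.36
0.28Y = 1697.36, so Y = 1697.36/0.28 = 6062

Y = 6062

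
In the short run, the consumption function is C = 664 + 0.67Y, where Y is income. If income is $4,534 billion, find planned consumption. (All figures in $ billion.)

C = 664 + 0.67(4534) = 664 + 3037.78 = 3701.78

C = 3701.78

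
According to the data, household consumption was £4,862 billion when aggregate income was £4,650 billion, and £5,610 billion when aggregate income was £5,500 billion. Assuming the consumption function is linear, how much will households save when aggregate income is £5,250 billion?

MPC = (5610 − 4862)/(5500 − 4650) = 748/850 = 0.88
a = 4862 − 0.88(4650) = 4862 − 4092 = 770
C = 770 + 0.88(5250) = 5390
S = 5250 − 5390 = -140

S = -140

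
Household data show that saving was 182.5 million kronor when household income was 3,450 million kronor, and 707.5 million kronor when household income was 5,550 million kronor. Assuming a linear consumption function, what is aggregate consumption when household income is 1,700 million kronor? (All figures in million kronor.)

C = 1955

MPS = ΔS/ΔY = (707.5 − 182.5)/(5550 − 3450) = 525/2100 = 0.25
MPC = 1 − MPS = 0.75
Autonomous saving = 182.5 − 0.25(3450) = -680, so a = 680
C = 680 + 0.75(1700) = 680 + 1275 = 1955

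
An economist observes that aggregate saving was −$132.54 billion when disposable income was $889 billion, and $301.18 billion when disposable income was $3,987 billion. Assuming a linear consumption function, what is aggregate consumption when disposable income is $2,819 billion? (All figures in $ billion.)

C = 2681.34

MPS = ΔS/ΔY = (301.18 − (-132.54))/(3987 − 889) = 433.72/3098 = 0.14
MPC = 1 − MPS = 0.86
Autonomous saving = -132.54 − 0.14(889) = -257, so a = 257
C = 257 + 0.86(2819) = 257 + 2424.34 = 2681.34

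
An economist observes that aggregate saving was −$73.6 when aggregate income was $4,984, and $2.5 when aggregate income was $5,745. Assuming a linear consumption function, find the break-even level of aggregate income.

MPS = ΔS/ΔY = (2.5 − (-73.6))/(5745 − 4984) = 76.1/761 = 0.1
MPC = 1 − MPS = 0.9
From S(4984) = -73.6: −a + 0.1(4984) = -73.6, so a = 498.4 − (-73.6) = 572
Break-even (S = 0): Y = a/MPS = 572/0.1 = 5720

Y = 5720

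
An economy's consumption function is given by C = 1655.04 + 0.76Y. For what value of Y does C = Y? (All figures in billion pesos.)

Y = 6896

At break-even, C = Y: 1655.04 + 0.76Y = Y
0.24Y = 1655.04, so Y = 1655.04/0.24 = 6896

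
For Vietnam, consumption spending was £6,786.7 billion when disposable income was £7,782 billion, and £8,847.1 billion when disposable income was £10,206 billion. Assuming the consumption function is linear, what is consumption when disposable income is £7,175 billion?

MPC = (8847.1 − 6786.7)/(10206 − 7782) = 2060.4/2424 = 0.85
a = 6786.7 − 0.85(7782) = 6786.7 − 6614.7 = 172
C = 172 + 0.85(7175) = 172 + 6098.75 = 6270.75

C = 6270.75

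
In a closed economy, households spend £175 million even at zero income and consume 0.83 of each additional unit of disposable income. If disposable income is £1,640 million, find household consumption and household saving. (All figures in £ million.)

C = 1536.2; S = 103.8

C = 175 + 0.83(1640) = 175 + 1361.2 = 1536.2
S = Y − C = 1640 − 1536.2 = 103.8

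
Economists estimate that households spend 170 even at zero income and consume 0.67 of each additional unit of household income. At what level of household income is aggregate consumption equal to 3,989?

Y = 5700

170 + 0.67Y = 3989
0.67Y = 3819, so Y = 3819/0.67 = 5700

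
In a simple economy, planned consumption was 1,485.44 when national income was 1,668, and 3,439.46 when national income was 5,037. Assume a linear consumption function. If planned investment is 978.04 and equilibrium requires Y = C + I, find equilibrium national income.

MPC = (3439.46 − 1485.44)/(5037 − 1668) = 1954.02/3369 = 0.58
a = 1485.44 − 0.58(1668) = 518
Equilibrium: Y = 518 + 0.58Y + 978.04
0.42Y = 1496.04, so Y = 1496.04/0.42 = 3562

Y = 3562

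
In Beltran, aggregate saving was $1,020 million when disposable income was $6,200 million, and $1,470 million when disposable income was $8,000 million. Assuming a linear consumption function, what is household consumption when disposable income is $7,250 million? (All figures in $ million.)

MPS = ΔS/ΔY = (1470 − 1020)/(8000 − 6200) = 450/1800 = 0.25
MPC = 1 − MPS = 0.75
Autonomous saving = 1020 − 0.25(6200) = -530, so a = 530
C = 530 + 0.75(7250) = 530 + 5437.5 = 5967.5

C = 5967.5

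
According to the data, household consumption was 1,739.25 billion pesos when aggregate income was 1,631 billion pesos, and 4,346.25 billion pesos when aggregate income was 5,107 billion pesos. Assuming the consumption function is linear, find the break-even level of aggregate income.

Y = 2064

MPC = (4346.25 − 1739.25)/(5107 − 1631) = 2607/3476 = 0.75
a = 1739.25 − 0.75(1631) = 1739.25 − 1223.25 = 516
Break-even: Y = a/(1−MPC) = 516/0.25 = 2064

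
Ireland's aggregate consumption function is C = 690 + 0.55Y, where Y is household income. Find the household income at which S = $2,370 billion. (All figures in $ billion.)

S = Y − C = -690 + 0.45Y
-690 + 0.45Y = 2370, so 0.45Y = 3060 and Y = 6800

Y = 6800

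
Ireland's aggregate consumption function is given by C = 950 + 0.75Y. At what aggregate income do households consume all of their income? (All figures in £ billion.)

Y = 3800

At break-even, C = Y: 950 + 0.75Y = Y
0.25Y = 950, so Y = 950/0.25 = 3800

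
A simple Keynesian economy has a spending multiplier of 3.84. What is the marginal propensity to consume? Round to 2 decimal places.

k = 1/(1 − MPC), so 1 − MPC = 1/k = 1/3.84 = 0.2604
MPC = 1 − 0.2604 = 0.74

MPC = 0.74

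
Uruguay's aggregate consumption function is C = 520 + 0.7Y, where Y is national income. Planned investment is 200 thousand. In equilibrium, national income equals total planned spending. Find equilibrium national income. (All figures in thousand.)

Y = C + I = 520 + 0.7Y + 200
Y − 0.7Y = 720
0.3Y = 720, so Y = 720/0.3 = 2400

Y = 2400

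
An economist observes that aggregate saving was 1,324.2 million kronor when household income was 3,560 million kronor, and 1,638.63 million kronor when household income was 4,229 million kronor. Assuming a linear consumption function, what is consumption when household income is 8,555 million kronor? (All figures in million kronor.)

C = 4883.15

MPS = ΔS/ΔY = (1638.63 − 1324.2)/(4229 − 3560) = 314.43/669 = 0.47
MPC = 1 − MPS = 0.53
Autonomous saving = 1324.2 − 0.47(3560) = -349, so a = 349
C = 349 + 0.53(8555) = 349 + 4534.15 = 4883.15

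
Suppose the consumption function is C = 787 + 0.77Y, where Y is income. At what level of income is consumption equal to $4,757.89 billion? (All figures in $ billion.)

787 + 0.77Y = 4757.89
0.77Y = 3970.89, so Y = 3970.89/0.77 = 5157

Y = 5157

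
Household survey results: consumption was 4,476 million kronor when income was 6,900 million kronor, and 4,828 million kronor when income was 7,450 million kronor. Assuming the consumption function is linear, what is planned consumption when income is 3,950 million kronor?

C = 2588

MPC = (4828 − 4476)/(7450 − 6900) = 352/550 = 0.64
a = 4476 − 0.64(6900) = 4476 − 4416 = 60
C = 60 + 0.64(3950) = 60 + 2528 = 2588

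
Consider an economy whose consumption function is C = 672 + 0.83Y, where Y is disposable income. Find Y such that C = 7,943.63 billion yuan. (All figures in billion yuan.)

672 + 0.83Y = 7943.63
0.83Y = 7271.63, so Y = 7271.63/0.83 = 8761

Y = 8761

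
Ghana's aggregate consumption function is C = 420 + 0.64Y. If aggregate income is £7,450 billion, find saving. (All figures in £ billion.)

C = 420 + 0.64(7450) = 420 + 4768 = 5188
S = Y − C = 7450 − 5188 = 2262

S = 2262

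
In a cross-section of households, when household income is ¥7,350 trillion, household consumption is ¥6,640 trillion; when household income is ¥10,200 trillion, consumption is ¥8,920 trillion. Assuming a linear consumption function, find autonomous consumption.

a = 760

MPC = ΔC/ΔY = (8920 − 6640)/(10200 − 7350) = 2280/2850 = 0.8
a = C − MPC·Y = 6640 − 0.8(7350) = 6640 − 5880 = 760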